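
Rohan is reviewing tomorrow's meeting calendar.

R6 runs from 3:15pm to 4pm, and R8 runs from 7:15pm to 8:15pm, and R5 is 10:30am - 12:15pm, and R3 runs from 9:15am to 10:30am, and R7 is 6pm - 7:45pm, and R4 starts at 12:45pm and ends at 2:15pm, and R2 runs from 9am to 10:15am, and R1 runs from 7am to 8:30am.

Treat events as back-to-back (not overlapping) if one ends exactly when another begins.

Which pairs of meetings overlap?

R2 & R3, R7 & R8

Two intervals overlap when each starts before the other ends.
Sorted by start: R1, R2, R3, R5, R4, R6, R7, R8.
R2 starts after R1 ends; R1 is clear from here.
R3 starts before R2 ends → R2 and R3 overlap.
R5 starts after R2 ends; R2 is clear from here.
R5 starts exactly when R3 ends (back-to-back, no overlap); R3 is clear from here.
R4 starts after R5 ends; R5 is clear from here.
R6 starts after R4 ends; R4 is clear from here.
R7 starts after R6 ends; R6 is clear from here.
R8 starts before R7 ends → R7 and R8 overlap.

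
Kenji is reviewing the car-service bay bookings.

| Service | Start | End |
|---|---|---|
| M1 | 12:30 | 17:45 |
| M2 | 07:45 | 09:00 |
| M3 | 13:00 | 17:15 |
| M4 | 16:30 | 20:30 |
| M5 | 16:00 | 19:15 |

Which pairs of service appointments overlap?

Two intervals overlap when each starts before the other ends.
Sorted by start: M2, M1, M3, M5, M4.
M1 starts after M2 ends — done with M2.
M3 starts before M1 ends → M1 and M3 overlap.
M5 starts before M1 ends → M1 and M5 overlap.
M4 starts before M1 ends → M1 and M4 overlap.
M5 starts before M3 ends → M3 and M5 overlap.
M4 starts before M3 ends → M3 and M4 overlap.
M4 starts before M5 ends → M5 and M4 overlap.

M1 & M3, M1 & M4, M1 & M5, M3 & M4, M3 & M5, M4 & M5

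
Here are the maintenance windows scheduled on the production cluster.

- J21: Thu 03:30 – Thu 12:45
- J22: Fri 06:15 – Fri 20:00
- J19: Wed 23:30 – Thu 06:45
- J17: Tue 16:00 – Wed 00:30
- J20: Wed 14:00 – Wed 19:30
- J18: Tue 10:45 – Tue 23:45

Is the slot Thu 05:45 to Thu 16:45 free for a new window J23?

No — it overlaps J19, J21

J18: ends Tue 23:45 at or before J23 starts Thu 05:45 → clear.
J17: ends Wed 00:30 at or before J23 starts Thu 05:45 → clear.
J20: ends Wed 19:30 at or before J23 starts Thu 05:45 → clear.
J19: starts Wed 23:30 before J23 ends Thu 16:45, and ends Thu 06:45 after J23 starts Thu 05:45 → overlap.
J21: starts Thu 03:30 before J23 ends Thu 16:45, and ends Thu 12:45 after J23 starts Thu 05:45 → overlap.
J22: starts Fri 06:15 at or after J23 ends Thu 16:45 → clear.
J23 overlaps J19, J21.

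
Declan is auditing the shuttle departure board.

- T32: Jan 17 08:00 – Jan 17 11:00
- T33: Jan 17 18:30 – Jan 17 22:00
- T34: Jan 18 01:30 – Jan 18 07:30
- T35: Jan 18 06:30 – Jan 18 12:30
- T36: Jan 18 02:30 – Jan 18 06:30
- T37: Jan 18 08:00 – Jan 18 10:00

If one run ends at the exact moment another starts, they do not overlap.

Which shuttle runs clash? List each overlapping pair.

Sorted by start: T32, T33, T34, T36, T35, T37.
T33 starts after T32 ends — done with T32.
T34 starts after T33 ends — done with T33.
T36 starts before T34 ends → T34 and T36 overlap.
T35 starts before T34 ends → T34 and T35 overlap.
T37 starts after T34 ends.
T35 starts exactly when T36 ends (back-to-back, no overlap) — done with T36.
T37 starts before T35 ends → T35 and T37 overlap.

T34 & T35, T34 & T36, T35 & T37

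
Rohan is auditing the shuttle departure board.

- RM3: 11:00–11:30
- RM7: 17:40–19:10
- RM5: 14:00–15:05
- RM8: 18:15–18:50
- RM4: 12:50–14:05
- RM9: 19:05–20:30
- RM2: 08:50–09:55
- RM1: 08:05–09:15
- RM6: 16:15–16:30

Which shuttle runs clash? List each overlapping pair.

Sorted by start: RM1, RM2, RM3, RM4, RM5, RM6, RM7, RM8, RM9.
RM2 starts before RM1 ends → RM1 and RM2 overlap.
RM3 starts after RM1 ends, so RM1 has no further overlaps.
RM3 starts after RM2 ends, so RM2 has no further overlaps.
RM4 starts after RM3 ends, so RM3 has no further overlaps.
RM5 starts before RM4 ends → RM4 and RM5 overlap.
RM6 starts after RM4 ends, so RM4 has no further overlaps.
RM6 starts after RM5 ends, so RM5 has no further overlaps.
RM7 starts after RM6 ends, so RM6 has no further overlaps.
RM8 starts before RM7 ends → RM7 and RM8 overlap.
RM9 starts before RM7 ends → RM7 and RM9 overlap.
RM9 starts after RM8 ends.

RM1 & RM2, RM4 & RM5, RM7 & RM8, RM7 & RM9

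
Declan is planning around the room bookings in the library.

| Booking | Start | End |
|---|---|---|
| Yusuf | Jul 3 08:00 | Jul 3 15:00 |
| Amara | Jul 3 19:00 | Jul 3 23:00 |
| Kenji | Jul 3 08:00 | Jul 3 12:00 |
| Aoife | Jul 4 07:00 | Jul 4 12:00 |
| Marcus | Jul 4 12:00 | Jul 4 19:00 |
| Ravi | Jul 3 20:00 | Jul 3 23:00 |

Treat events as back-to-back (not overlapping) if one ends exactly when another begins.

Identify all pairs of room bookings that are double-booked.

Amara & Ravi, Kenji & Yusuf

Sorted by start: Kenji, Yusuf, Amara, Ravi, Aoife, Marcus.
Yusuf starts before Kenji ends → Kenji and Yusuf overlap.
Amara starts after Kenji ends, so nothing later overlaps Kenji either.
Amara starts after Yusuf ends, so nothing later overlaps Yusuf either.
Ravi starts before Amara ends → Amara and Ravi overlap.
Aoife starts after Amara ends, so nothing later overlaps Amara either.
Aoife starts after Ravi ends, so nothing later overlaps Ravi either.
Marcus starts exactly when Aoife ends (back-to-back, no overlap).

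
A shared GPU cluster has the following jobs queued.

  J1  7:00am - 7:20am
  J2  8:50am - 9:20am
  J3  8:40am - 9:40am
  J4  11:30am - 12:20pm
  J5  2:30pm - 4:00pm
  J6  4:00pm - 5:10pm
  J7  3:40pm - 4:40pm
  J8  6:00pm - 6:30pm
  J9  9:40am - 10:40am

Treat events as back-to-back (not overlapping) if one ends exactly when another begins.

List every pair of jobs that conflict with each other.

Two intervals overlap when each starts before the other ends.
Sorted by start: J1, J3, J2, J9, J4, J5, J7, J6, J8.
J3 starts after J1 ends, so J1 has no further overlaps.
J2 starts before J3 ends → J3 and J2 overlap.
J9 starts exactly when J3 ends (back-to-back, no overlap), so J3 has no further overlaps.
J9 starts after J2 ends, so J2 has no further overlaps.
J4 starts after J9 ends, so J9 has no further overlaps.
J5 starts after J4 ends, so J4 has no further overlaps.
J7 starts before J5 ends → J5 and J7 overlap.
J6 starts exactly when J5 ends (back-to-back, no overlap), so J5 has no further overlaps.
J6 starts before J7 ends → J7 and J6 overlap.
J8 starts after J7 ends.
J8 starts after J6 ends.

J2 & J3, J5 & J7, J6 & J7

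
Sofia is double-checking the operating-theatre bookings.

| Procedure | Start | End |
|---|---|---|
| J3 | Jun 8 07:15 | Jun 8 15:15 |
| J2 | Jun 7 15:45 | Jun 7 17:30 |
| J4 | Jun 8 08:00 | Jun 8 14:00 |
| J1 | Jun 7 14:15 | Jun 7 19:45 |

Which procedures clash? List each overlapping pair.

J1 & J2, J3 & J4

Check each pair: they overlap iff neither finishes before the other starts.
Sorted by start: J1, J2, J3, J4.
J2 starts before J1 ends → J1 and J2 overlap.
J3 starts after J1 ends, so nothing later overlaps J1 either.
J3 starts after J2 ends, so nothing later overlaps J2 either.
J4 starts before J3 ends → J3 and J4 overlap.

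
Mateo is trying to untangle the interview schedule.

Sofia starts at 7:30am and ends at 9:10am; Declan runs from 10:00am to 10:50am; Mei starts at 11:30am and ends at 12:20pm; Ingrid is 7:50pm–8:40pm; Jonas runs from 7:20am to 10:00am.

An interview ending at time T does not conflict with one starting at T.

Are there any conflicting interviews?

Yes

Sorted by start: Jonas, Sofia, Declan, Mei, Ingrid.
Sofia starts before Jonas ends → Jonas and Sofia overlap.
That's a conflict, so the schedule is not conflict-free.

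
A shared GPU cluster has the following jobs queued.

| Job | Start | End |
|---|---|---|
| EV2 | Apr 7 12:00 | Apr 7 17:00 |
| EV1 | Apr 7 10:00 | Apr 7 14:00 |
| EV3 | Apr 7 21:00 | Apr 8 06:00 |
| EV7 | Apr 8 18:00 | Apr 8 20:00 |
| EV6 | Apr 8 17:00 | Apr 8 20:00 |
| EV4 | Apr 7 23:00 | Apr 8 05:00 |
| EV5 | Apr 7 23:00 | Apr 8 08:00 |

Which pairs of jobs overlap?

Check each pair: they overlap iff neither finishes before the other starts.
Sorted by start: EV1, EV2, EV3, EV4, EV5, EV6, EV7.
EV2 starts before EV1 ends → EV1 and EV2 overlap.
EV3 starts after EV1 ends, so nothing later overlaps EV1 either.
EV3 starts after EV2 ends, so nothing later overlaps EV2 either.
EV4 starts before EV3 ends → EV3 and EV4 overlap.
EV5 starts before EV3 ends → EV3 and EV5 overlap.
EV6 starts after EV3 ends, so nothing later overlaps EV3 either.
EV5 starts before EV4 ends → EV4 and EV5 overlap.
EV6 starts after EV4 ends, so nothing later overlaps EV4 either.
EV6 starts after EV5 ends, so nothing later overlaps EV5 either.
EV7 starts before EV6 ends → EV6 and EV7 overlap.

EV1 & EV2, EV3 & EV4, EV3 & EV5, EV4 & EV5, EV6 & EV7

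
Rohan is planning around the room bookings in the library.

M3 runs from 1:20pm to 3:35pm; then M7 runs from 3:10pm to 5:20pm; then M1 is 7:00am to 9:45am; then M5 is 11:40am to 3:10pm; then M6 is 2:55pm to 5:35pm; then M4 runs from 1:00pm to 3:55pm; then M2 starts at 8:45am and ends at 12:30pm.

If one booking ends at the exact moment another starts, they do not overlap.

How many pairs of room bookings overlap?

Two intervals overlap when each starts before the other ends.
Sorted by start: M1, M2, M5, M4, M3, M6, M7.
M2 starts before M1 ends → M1 and M2 overlap.
M5 starts after M1 ends; M1 is clear from here.
M5 starts before M2 ends → M2 and M5 overlap.
M4 starts after M2 ends; M2 is clear from here.
M4 starts before M5 ends → M5 and M4 overlap.
M3 starts before M5 ends → M5 and M3 overlap.
M6 starts before M5 ends → M5 and M6 overlap.
M7 starts exactly when M5 ends (back-to-back, no overlap).
M3 starts before M4 ends → M4 and M3 overlap.
M6 starts before M4 ends → M4 and M6 overlap.
M7 starts before M4 ends → M4 and M7 overlap.
M6 starts before M3 ends → M3 and M6 overlap.
M7 starts before M3 ends → M3 and M7 overlap.
M7 starts before M6 ends → M6 and M7 overlap.
Overlapping pairs: M1 & M2, M2 & M5, M3 & M4, M3 & M5, M3 & M6, M3 & M7, M4 & M5, M4 & M6, M4 & M7, M5 & M6, M6 & M7 — 11 in total.

11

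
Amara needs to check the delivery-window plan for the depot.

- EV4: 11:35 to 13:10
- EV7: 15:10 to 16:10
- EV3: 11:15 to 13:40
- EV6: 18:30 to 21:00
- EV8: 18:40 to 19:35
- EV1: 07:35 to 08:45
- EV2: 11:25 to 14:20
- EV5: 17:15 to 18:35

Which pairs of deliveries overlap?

EV2 & EV3, EV2 & EV4, EV3 & EV4, EV5 & EV6, EV6 & EV8

Check each pair: they overlap iff neither finishes before the other starts.
Sorted by start: EV1, EV3, EV2, EV4, EV7, EV5, EV6, EV8.
EV3 starts after EV1 ends — done with EV1.
EV2 starts before EV3 ends → EV3 and EV2 overlap.
EV4 starts before EV3 ends → EV3 and EV4 overlap.
EV7 starts after EV3 ends — done with EV3.
EV4 starts before EV2 ends → EV2 and EV4 overlap.
EV7 starts after EV2 ends — done with EV2.
EV7 starts after EV4 ends — done with EV4.
EV5 starts after EV7 ends — done with EV7.
EV6 starts before EV5 ends → EV5 and EV6 overlap.
EV8 starts after EV5 ends.
EV8 starts before EV6 ends → EV6 and EV8 overlap.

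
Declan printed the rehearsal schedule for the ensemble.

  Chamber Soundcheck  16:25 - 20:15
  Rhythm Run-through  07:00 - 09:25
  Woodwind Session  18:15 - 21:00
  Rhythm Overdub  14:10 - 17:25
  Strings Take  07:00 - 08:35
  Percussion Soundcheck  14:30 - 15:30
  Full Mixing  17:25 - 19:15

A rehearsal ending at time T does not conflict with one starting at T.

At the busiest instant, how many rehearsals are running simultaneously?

Sort all start/end points and keep a running count:
07:00 start Rhythm Run-through → 1
07:00 start Strings Take → 2
08:35 end Strings Take → 1
09:25 end Rhythm Run-through → 0
14:10 start Rhythm Overdub → 1
14:30 start Percussion Soundcheck → 2
15:30 end Percussion Soundcheck → 1
16:25 start Chamber Soundcheck → 2
17:25 end Rhythm Overdub → 1
17:25 start Full Mixing → 2
18:15 start Woodwind Session → 3
19:15 end Full Mixing → 2
20:15 end Chamber Soundcheck → 1
21:00 end Woodwind Session → 0
Peak is 3, at 18:15 (Chamber Soundcheck, Full Mixing, Woodwind Session).

3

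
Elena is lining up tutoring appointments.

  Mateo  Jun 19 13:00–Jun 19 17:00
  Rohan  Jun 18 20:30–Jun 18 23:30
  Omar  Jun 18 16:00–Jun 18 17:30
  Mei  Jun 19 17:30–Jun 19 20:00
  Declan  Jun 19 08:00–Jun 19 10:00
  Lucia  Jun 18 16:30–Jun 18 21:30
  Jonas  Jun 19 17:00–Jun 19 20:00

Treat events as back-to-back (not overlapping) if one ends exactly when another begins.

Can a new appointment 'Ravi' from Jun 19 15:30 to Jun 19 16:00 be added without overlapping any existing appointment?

Omar: ends Jun 18 17:30 at or before Ravi starts Jun 19 15:30 → clear.
Lucia: ends Jun 18 21:30 at or before Ravi starts Jun 19 15:30 → clear.
Rohan: ends Jun 18 23:30 at or before Ravi starts Jun 19 15:30 → clear.
Declan: ends Jun 19 10:00 at or before Ravi starts Jun 19 15:30 → clear.
Mateo: starts Jun 19 13:00 before Ravi ends Jun 19 16:00, and ends Jun 19 17:00 after Ravi starts Jun 19 15:30 → overlap.
Jonas: starts Jun 19 17:00 at or after Ravi ends Jun 19 16:00 → clear.
Mei: starts Jun 19 17:30 at or after Ravi ends Jun 19 16:00 → clear.
Ravi overlaps Mateo.

No — it overlaps Mateo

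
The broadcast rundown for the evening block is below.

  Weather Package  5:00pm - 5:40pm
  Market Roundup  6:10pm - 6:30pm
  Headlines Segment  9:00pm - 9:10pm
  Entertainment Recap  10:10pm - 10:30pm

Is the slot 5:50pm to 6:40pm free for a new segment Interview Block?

No — it overlaps Market Roundup

Weather Package: ends 5:40pm at or before Interview Block starts 5:50pm → clear.
Market Roundup: starts 6:10pm before Interview Block ends 6:40pm, and ends 6:30pm after Interview Block starts 5:50pm → overlap.
Headlines Segment: starts 9:00pm at or after Interview Block ends 6:40pm → clear.
Entertainment Recap: starts 10:10pm at or after Interview Block ends 6:40pm → clear.
Interview Block overlaps Market Roundup.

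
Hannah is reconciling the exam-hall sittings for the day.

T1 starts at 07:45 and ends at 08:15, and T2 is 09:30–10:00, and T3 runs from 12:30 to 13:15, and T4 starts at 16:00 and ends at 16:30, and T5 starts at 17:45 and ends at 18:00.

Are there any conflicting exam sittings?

No

Two intervals overlap when each starts before the other ends.
Sorted by start: T1, T2, T3, T4, T5.
T2 starts after T1 ends; T1 is clear from here.
T3 starts after T2 ends; T2 is clear from here.
T4 starts after T3 ends; T3 is clear from here.
T5 starts after T4 ends.
Every pair is clear; the schedule has no overlaps.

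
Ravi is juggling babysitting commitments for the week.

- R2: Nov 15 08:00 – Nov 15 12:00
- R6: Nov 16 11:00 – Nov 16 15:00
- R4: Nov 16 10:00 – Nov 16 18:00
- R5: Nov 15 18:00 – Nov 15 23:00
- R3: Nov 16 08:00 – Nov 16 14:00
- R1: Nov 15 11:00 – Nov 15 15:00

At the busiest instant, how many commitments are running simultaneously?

3

Sweep the timeline, counting +1 at each start and −1 at each end (ends before starts at a tie):
Nov 15 08:00 start R2 → 1
Nov 15 11:00 start R1 → 2
Nov 15 12:00 end R2 → 1
Nov 15 15:00 end R1 → 0
Nov 15 18:00 start R5 → 1
Nov 15 23:00 end R5 → 0
Nov 16 08:00 start R3 → 1
Nov 16 10:00 start R4 → 2
Nov 16 11:00 start R6 → 3
Nov 16 14:00 end R3 → 2
Nov 16 15:00 end R6 → 1
Nov 16 18:00 end R4 → 0
Peak is 3, at Nov 16 11:00 (R3, R4, R6).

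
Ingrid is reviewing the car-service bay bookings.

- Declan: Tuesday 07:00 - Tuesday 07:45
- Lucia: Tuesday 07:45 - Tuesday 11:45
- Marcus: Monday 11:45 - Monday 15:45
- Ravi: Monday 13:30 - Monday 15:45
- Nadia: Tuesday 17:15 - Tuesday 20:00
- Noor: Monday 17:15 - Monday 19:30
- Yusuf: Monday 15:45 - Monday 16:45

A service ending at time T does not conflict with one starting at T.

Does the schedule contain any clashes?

Yes

Sorted by start: Marcus, Ravi, Yusuf, Noor, Declan, Lucia, Nadia.
Ravi starts before Marcus ends → Marcus and Ravi overlap.
That's a conflict, so the schedule is not conflict-free.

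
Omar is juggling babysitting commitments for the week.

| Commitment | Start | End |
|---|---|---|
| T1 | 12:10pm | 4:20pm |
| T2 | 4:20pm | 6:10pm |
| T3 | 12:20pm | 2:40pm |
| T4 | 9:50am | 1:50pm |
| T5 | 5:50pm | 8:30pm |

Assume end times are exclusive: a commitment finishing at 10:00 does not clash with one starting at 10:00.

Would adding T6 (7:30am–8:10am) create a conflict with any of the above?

No — it doesn't clash with anything

T4: starts 9:50am at or after T6 ends 8:10am → clear.
T1: starts 12:10pm at or after T6 ends 8:10am → clear.
T3: starts 12:20pm at or after T6 ends 8:10am → clear.
T2: starts 4:20pm at or after T6 ends 8:10am → clear.
T5: starts 5:50pm at or after T6 ends 8:10am → clear.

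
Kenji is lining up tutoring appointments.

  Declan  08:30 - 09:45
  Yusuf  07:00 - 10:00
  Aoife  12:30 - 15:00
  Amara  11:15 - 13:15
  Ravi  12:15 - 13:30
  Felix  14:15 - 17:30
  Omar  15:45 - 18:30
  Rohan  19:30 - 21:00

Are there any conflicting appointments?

Sorted by start: Yusuf, Declan, Amara, Ravi, Aoife, Felix, Omar, Rohan.
Declan starts before Yusuf ends → Yusuf and Declan overlap.
That's a conflict, so the schedule is not conflict-free.

Yes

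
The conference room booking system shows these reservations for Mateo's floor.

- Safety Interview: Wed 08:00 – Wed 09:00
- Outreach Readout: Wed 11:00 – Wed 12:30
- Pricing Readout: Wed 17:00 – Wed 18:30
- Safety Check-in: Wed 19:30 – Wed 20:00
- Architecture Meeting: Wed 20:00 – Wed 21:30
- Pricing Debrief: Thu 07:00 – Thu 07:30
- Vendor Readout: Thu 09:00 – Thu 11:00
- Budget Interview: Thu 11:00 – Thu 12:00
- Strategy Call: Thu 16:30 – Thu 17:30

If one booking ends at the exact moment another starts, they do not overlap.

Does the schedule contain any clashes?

Sorted by start: Safety Interview, Outreach Readout, Pricing Readout, Safety Check-in, Architecture Meeting, Pricing Debrief, Vendor Readout, Budget Interview, Strategy Call.
Outreach Readout starts after Safety Interview ends — done with Safety Interview.
Pricing Readout starts after Outreach Readout ends — done with Outreach Readout.
Safety Check-in starts after Pricing Readout ends — done with Pricing Readout.
Architecture Meeting starts exactly when Safety Check-in ends (back-to-back, no overlap) — done with Safety Check-in.
Pricing Debrief starts after Architecture Meeting ends — done with Architecture Meeting.
Vendor Readout starts after Pricing Debrief ends — done with Pricing Debrief.
Budget Interview starts exactly when Vendor Readout ends (back-to-back, no overlap) — done with Vendor Readout.
Strategy Call starts after Budget Interview ends.
Every pair is clear; the schedule has no overlaps.

No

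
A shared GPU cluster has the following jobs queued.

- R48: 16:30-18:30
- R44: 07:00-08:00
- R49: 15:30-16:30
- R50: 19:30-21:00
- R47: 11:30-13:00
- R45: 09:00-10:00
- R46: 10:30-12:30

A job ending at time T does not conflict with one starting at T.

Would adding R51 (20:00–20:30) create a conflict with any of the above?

R44: ends 08:00 at or before R51 starts 20:00 → clear.
R45: ends 10:00 at or before R51 starts 20:00 → clear.
R46: ends 12:30 at or before R51 starts 20:00 → clear.
R47: ends 13:00 at or before R51 starts 20:00 → clear.
R49: ends 16:30 at or before R51 starts 20:00 → clear.
R48: ends 18:30 at or before R51 starts 20:00 → clear.
R50: starts 19:30 before R51 ends 20:30, and ends 21:00 after R51 starts 20:00 → overlap.
R51 overlaps R50.

Yes — it overlaps R50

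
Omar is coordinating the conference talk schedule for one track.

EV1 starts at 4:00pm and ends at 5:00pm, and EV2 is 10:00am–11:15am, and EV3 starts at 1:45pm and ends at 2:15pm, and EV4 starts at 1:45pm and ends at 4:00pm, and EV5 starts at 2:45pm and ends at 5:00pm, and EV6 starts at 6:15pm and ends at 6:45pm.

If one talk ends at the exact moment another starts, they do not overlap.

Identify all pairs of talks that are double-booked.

EV1 & EV5, EV3 & EV4, EV4 & EV5

Two intervals overlap when each starts before the other ends.
Sorted by start: EV2, EV3, EV4, EV5, EV1, EV6.
EV3 starts after EV2 ends, so nothing later overlaps EV2 either.
EV4 starts before EV3 ends → EV3 and EV4 overlap.
EV5 starts after EV3 ends, so nothing later overlaps EV3 either.
EV5 starts before EV4 ends → EV4 and EV5 overlap.
EV1 starts exactly when EV4 ends (back-to-back, no overlap), so nothing later overlaps EV4 either.
EV1 starts before EV5 ends → EV5 and EV1 overlap.
EV6 starts after EV5 ends.
EV6 starts after EV1 ends.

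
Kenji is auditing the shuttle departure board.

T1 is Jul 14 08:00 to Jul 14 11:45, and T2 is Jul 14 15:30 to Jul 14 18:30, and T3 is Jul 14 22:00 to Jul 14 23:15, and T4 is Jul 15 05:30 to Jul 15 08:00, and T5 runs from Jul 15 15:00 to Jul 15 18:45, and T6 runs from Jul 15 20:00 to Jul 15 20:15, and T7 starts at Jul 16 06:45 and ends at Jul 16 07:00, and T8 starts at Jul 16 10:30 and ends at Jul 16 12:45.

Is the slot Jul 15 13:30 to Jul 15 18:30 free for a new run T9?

No — it overlaps T5

T1: ends Jul 14 11:45 at or before T9 starts Jul 15 13:30 → clear.
T2: ends Jul 14 18:30 at or before T9 starts Jul 15 13:30 → clear.
T3: ends Jul 14 23:15 at or before T9 starts Jul 15 13:30 → clear.
T4: ends Jul 15 08:00 at or before T9 starts Jul 15 13:30 → clear.
T5: starts Jul 15 15:00 before T9 ends Jul 15 18:30, and ends Jul 15 18:45 after T9 starts Jul 15 13:30 → overlap.
T6: starts Jul 15 20:00 at or after T9 ends Jul 15 18:30 → clear.
T7: starts Jul 16 06:45 at or after T9 ends Jul 15 18:30 → clear.
T8: starts Jul 16 10:30 at or after T9 ends Jul 15 18:30 → clear.
T9 overlaps T5.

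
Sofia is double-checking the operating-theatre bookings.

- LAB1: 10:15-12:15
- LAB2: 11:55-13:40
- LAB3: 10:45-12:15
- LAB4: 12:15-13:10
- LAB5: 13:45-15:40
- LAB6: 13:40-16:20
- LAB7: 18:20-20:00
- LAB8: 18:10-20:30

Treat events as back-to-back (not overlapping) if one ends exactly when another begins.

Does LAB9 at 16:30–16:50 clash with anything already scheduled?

LAB1: ends 12:15 at or before LAB9 starts 16:30 → clear.
LAB3: ends 12:15 at or before LAB9 starts 16:30 → clear.
LAB2: ends 13:40 at or before LAB9 starts 16:30 → clear.
LAB4: ends 13:10 at or before LAB9 starts 16:30 → clear.
LAB6: ends 16:20 at or before LAB9 starts 16:30 → clear.
LAB5: ends 15:40 at or before LAB9 starts 16:30 → clear.
LAB8: starts 18:10 at or after LAB9 ends 16:50 → clear.
LAB7: starts 18:20 at or after LAB9 ends 16:50 → clear.

No — it doesn't clash with anything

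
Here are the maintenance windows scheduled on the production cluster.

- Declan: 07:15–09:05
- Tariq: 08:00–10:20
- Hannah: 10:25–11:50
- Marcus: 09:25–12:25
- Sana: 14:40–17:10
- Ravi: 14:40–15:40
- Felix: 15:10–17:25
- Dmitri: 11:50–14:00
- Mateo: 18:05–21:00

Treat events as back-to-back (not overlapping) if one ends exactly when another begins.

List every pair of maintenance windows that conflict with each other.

Sorted by start: Declan, Tariq, Marcus, Hannah, Dmitri, Sana, Ravi, Felix, Mateo.
Tariq starts before Declan ends → Declan and Tariq overlap.
Marcus starts after Declan ends — done with Declan.
Marcus starts before Tariq ends → Tariq and Marcus overlap.
Hannah starts after Tariq ends — done with Tariq.
Hannah starts before Marcus ends → Marcus and Hannah overlap.
Dmitri starts before Marcus ends → Marcus and Dmitri overlap.
Sana starts after Marcus ends — done with Marcus.
Dmitri starts exactly when Hannah ends (back-to-back, no overlap) — done with Hannah.
Sana starts after Dmitri ends — done with Dmitri.
Ravi starts before Sana ends → Sana and Ravi overlap.
Felix starts before Sana ends → Sana and Felix overlap.
Mateo starts after Sana ends.
Felix starts before Ravi ends → Ravi and Felix overlap.
Mateo starts after Ravi ends.
Mateo starts after Felix ends.

Declan & Tariq, Dmitri & Marcus, Felix & Ravi, Felix & Sana, Hannah & Marcus, Marcus & Tariq, Ravi & Sana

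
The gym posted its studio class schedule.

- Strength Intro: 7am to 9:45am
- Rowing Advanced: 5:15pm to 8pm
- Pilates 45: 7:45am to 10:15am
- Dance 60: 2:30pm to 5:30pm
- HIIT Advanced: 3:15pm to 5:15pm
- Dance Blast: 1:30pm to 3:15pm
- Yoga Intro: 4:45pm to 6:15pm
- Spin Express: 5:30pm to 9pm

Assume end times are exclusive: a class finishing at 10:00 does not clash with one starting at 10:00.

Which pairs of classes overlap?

Sorted by start: Strength Intro, Pilates 45, Dance Blast, Dance 60, HIIT Advanced, Yoga Intro, Rowing Advanced, Spin Express.
Pilates 45 starts before Strength Intro ends → Strength Intro and Pilates 45 overlap.
Dance Blast starts after Strength Intro ends, so nothing later overlaps Strength Intro either.
Dance Blast starts after Pilates 45 ends, so nothing later overlaps Pilates 45 either.
Dance 60 starts before Dance Blast ends → Dance Blast and Dance 60 overlap.
HIIT Advanced starts exactly when Dance Blast ends (back-to-back, no overlap), so nothing later overlaps Dance Blast either.
HIIT Advanced starts before Dance 60 ends → Dance 60 and HIIT Advanced overlap.
Yoga Intro starts before Dance 60 ends → Dance 60 and Yoga Intro overlap.
Rowing Advanced starts before Dance 60 ends → Dance 60 and Rowing Advanced overlap.
Spin Express starts exactly when Dance 60 ends (back-to-back, no overlap).
Yoga Intro starts before HIIT Advanced ends → HIIT Advanced and Yoga Intro overlap.
Rowing Advanced starts exactly when HIIT Advanced ends (back-to-back, no overlap), so nothing later overlaps HIIT Advanced either.
Rowing Advanced starts before Yoga Intro ends → Yoga Intro and Rowing Advanced overlap.
Spin Express starts before Yoga Intro ends → Yoga Intro and Spin Express overlap.
Spin Express starts before Rowing Advanced ends → Rowing Advanced and Spin Express overlap.

Dance 60 & Dance Blast, Dance 60 & HIIT Advanced, Dance 60 & Rowing Advanced, Dance 60 & Yoga Intro, HIIT Advanced & Yoga Intro, Pilates 45 & Strength Intro, Rowing Advanced & Spin Express, Rowing Advanced & Yoga Intro, Spin Express & Yoga Intro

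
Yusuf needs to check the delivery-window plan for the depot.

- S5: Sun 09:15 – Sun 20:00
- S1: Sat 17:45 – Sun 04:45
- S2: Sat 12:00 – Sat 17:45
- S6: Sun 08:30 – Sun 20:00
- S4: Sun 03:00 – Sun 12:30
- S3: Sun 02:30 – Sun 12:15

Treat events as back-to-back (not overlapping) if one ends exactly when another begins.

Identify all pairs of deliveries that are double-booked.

Sorted by start: S2, S1, S3, S4, S6, S5.
S1 starts exactly when S2 ends (back-to-back, no overlap); S2 is clear from here.
S3 starts before S1 ends → S1 and S3 overlap.
S4 starts before S1 ends → S1 and S4 overlap.
S6 starts after S1 ends; S1 is clear from here.
S4 starts before S3 ends → S3 and S4 overlap.
S6 starts before S3 ends → S3 and S6 overlap.
S5 starts before S3 ends → S3 and S5 overlap.
S6 starts before S4 ends → S4 and S6 overlap.
S5 starts before S4 ends → S4 and S5 overlap.
S5 starts before S6 ends → S6 and S5 overlap.

S1 & S3, S1 & S4, S3 & S4, S3 & S5, S3 & S6, S4 & S5, S4 & S6, S5 & S6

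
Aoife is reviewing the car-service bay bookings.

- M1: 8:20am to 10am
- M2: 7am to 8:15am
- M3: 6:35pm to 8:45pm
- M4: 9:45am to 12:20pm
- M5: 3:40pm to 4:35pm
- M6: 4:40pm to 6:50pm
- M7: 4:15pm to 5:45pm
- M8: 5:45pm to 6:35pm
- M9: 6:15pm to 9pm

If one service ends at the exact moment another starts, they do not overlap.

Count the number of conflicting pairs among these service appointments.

8

Sorted by start: M2, M1, M4, M5, M7, M6, M8, M9, M3.
M1 starts after M2 ends; M2 is clear from here.
M4 starts before M1 ends → M1 and M4 overlap.
M5 starts after M1 ends; M1 is clear from here.
M5 starts after M4 ends; M4 is clear from here.
M7 starts before M5 ends → M5 and M7 overlap.
M6 starts after M5 ends; M5 is clear from here.
M6 starts before M7 ends → M7 and M6 overlap.
M8 starts exactly when M7 ends (back-to-back, no overlap); M7 is clear from here.
M8 starts before M6 ends → M6 and M8 overlap.
M9 starts before M6 ends → M6 and M9 overlap.
M3 starts before M6 ends → M6 and M3 overlap.
M9 starts before M8 ends → M8 and M9 overlap.
M3 starts exactly when M8 ends (back-to-back, no overlap).
M3 starts before M9 ends → M9 and M3 overlap.
Overlapping pairs: M1 & M4, M3 & M6, M3 & M9, M5 & M7, M6 & M7, M6 & M8, M6 & M9, M8 & M9 — 8 in total.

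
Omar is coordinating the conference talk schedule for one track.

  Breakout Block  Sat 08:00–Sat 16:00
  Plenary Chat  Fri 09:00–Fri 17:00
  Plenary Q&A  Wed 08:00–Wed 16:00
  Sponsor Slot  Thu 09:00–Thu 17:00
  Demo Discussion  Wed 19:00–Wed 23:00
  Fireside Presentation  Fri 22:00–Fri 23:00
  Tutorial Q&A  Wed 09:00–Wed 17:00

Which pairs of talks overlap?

Plenary Q&A & Tutorial Q&A

Sorted by start: Plenary Q&A, Tutorial Q&A, Demo Discussion, Sponsor Slot, Plenary Chat, Fireside Presentation, Breakout Block.
Tutorial Q&A starts before Plenary Q&A ends → Plenary Q&A and Tutorial Q&A overlap.
Demo Discussion starts after Plenary Q&A ends, so nothing later overlaps Plenary Q&A either.
Demo Discussion starts after Tutorial Q&A ends, so nothing later overlaps Tutorial Q&A either.
Sponsor Slot starts after Demo Discussion ends, so nothing later overlaps Demo Discussion either.
Plenary Chat starts after Sponsor Slot ends, so nothing later overlaps Sponsor Slot either.
Fireside Presentation starts after Plenary Chat ends, so nothing later overlaps Plenary Chat either.
Breakout Block starts after Fireside Presentation ends.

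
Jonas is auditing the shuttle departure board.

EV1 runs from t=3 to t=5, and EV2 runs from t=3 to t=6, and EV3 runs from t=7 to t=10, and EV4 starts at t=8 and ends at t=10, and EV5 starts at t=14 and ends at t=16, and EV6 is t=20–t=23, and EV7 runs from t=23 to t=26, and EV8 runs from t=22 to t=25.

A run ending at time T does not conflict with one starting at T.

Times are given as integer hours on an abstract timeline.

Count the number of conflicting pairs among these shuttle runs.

4

Check each pair: they overlap iff neither finishes before the other starts.
Sorted by start: EV1, EV2, EV3, EV4, EV5, EV6, EV8, EV7.
EV2 starts before EV1 ends → EV1 and EV2 overlap.
EV3 starts after EV1 ends, so nothing later overlaps EV1 either.
EV3 starts after EV2 ends, so nothing later overlaps EV2 either.
EV4 starts before EV3 ends → EV3 and EV4 overlap.
EV5 starts after EV3 ends, so nothing later overlaps EV3 either.
EV5 starts after EV4 ends, so nothing later overlaps EV4 either.
EV6 starts after EV5 ends, so nothing later overlaps EV5 either.
EV8 starts before EV6 ends → EV6 and EV8 overlap.
EV7 starts exactly when EV6 ends (back-to-back, no overlap).
EV7 starts before EV8 ends → EV8 and EV7 overlap.
Overlapping pairs: EV1 & EV2, EV3 & EV4, EV6 & EV8, EV7 & EV8 — 4 in total.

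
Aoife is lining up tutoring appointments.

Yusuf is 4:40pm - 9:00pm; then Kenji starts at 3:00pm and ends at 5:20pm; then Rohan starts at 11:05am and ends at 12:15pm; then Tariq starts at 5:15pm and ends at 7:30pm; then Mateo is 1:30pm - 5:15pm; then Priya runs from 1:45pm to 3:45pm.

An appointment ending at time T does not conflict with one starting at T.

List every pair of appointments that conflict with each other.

Check each pair: they overlap iff neither finishes before the other starts.
Sorted by start: Rohan, Mateo, Priya, Kenji, Yusuf, Tariq.
Mateo starts after Rohan ends; Rohan is clear from here.
Priya starts before Mateo ends → Mateo and Priya overlap.
Kenji starts before Mateo ends → Mateo and Kenji overlap.
Yusuf starts before Mateo ends → Mateo and Yusuf overlap.
Tariq starts exactly when Mateo ends (back-to-back, no overlap).
Kenji starts before Priya ends → Priya and Kenji overlap.
Yusuf starts after Priya ends; Priya is clear from here.
Yusuf starts before Kenji ends → Kenji and Yusuf overlap.
Tariq starts before Kenji ends → Kenji and Tariq overlap.
Tariq starts before Yusuf ends → Yusuf and Tariq overlap.

Kenji & Mateo, Kenji & Priya, Kenji & Tariq, Kenji & Yusuf, Mateo & Priya, Mateo & Yusuf, Tariq & Yusuf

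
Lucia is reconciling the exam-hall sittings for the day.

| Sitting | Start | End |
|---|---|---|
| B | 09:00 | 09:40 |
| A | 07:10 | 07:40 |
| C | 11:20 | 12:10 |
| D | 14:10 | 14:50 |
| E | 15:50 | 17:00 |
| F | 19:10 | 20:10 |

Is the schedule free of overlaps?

Sorted by start: A, B, C, D, E, F.
B starts after A ends — done with A.
C starts after B ends — done with B.
D starts after C ends — done with C.
E starts after D ends — done with D.
F starts after E ends.
Every pair is clear; the schedule has no overlaps.

Yes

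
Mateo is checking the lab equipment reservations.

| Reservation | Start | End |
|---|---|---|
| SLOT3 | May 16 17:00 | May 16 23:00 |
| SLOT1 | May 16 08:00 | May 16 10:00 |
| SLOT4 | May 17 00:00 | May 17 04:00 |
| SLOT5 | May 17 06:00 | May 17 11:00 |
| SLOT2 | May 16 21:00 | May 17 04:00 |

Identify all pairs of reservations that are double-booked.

SLOT2 & SLOT3, SLOT2 & SLOT4

Two intervals overlap when each starts before the other ends.
Sorted by start: SLOT1, SLOT3, SLOT2, SLOT4, SLOT5.
SLOT3 starts after SLOT1 ends, so nothing later overlaps SLOT1 either.
SLOT2 starts before SLOT3 ends → SLOT3 and SLOT2 overlap.
SLOT4 starts after SLOT3 ends, so nothing later overlaps SLOT3 either.
SLOT4 starts before SLOT2 ends → SLOT2 and SLOT4 overlap.
SLOT5 starts after SLOT2 ends.
SLOT5 starts after SLOT4 ends.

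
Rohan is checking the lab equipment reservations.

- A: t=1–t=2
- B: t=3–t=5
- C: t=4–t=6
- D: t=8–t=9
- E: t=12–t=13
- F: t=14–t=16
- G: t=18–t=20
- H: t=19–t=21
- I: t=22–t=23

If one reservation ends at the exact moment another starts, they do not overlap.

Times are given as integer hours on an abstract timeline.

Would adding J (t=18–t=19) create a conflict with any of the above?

A: ends t=2 at or before J starts t=18 → clear.
B: ends t=5 at or before J starts t=18 → clear.
C: ends t=6 at or before J starts t=18 → clear.
D: ends t=9 at or before J starts t=18 → clear.
E: ends t=13 at or before J starts t=18 → clear.
F: ends t=16 at or before J starts t=18 → clear.
G: starts t=18 before J ends t=19, and ends t=20 after J starts t=18 → overlap.
H: starts t=19 at or after J ends t=19 → clear.
I: starts t=22 at or after J ends t=19 → clear.
J overlaps G.

Yes — it overlaps G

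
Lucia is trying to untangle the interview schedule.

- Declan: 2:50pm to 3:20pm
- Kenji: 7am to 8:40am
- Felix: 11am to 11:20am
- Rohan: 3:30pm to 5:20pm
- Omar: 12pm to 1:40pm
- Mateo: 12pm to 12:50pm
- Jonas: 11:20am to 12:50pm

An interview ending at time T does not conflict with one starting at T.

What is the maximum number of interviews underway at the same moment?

3

Sweep the timeline, counting +1 at each start and −1 at each end (ends before starts at a tie):
7am start Kenji → 1
8:40am end Kenji → 0
11am start Felix → 1
11:20am end Felix → 0
11:20am start Jonas → 1
12pm start Mateo → 2
12pm start Omar → 3
12:50pm end Jonas → 2
12:50pm end Mateo → 1
1:40pm end Omar → 0
2:50pm start Declan → 1
3:20pm end Declan → 0
3:30pm start Rohan → 1
5:20pm end Rohan → 0
Peak is 3, at 12pm (Jonas, Mateo, Omar).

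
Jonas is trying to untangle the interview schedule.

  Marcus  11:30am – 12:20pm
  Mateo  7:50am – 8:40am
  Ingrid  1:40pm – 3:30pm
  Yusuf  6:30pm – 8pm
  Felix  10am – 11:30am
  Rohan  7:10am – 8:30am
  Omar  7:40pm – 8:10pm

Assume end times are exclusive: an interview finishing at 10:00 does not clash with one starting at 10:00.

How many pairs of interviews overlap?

Sorted by start: Rohan, Mateo, Felix, Marcus, Ingrid, Yusuf, Omar.
Mateo starts before Rohan ends → Rohan and Mateo overlap.
Felix starts after Rohan ends, so Rohan has no further overlaps.
Felix starts after Mateo ends, so Mateo has no further overlaps.
Marcus starts exactly when Felix ends (back-to-back, no overlap), so Felix has no further overlaps.
Ingrid starts after Marcus ends, so Marcus has no further overlaps.
Yusuf starts after Ingrid ends, so Ingrid has no further overlaps.
Omar starts before Yusuf ends → Yusuf and Omar overlap.
Overlapping pairs: Mateo & Rohan, Omar & Yusuf — 2 in total.

2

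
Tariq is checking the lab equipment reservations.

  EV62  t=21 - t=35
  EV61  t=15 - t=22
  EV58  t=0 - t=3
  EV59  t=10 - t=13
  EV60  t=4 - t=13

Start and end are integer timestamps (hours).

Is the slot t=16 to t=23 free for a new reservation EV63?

EV58: ends t=3 at or before EV63 starts t=16 → clear.
EV60: ends t=13 at or before EV63 starts t=16 → clear.
EV59: ends t=13 at or before EV63 starts t=16 → clear.
EV61: starts t=15 before EV63 ends t=23, and ends t=22 after EV63 starts t=16 → overlap.
EV62: starts t=21 before EV63 ends t=23, and ends t=35 after EV63 starts t=16 → overlap.
EV63 overlaps EV61, EV62.

No — it overlaps EV61, EV62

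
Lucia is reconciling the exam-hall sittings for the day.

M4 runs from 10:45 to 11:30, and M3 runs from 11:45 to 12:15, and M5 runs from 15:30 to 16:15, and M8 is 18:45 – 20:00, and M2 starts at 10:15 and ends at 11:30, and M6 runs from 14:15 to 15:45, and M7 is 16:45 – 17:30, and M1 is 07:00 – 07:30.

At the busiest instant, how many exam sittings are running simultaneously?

2

Sort all start/end points and keep a running count:
07:00 start M1 → 1
07:30 end M1 → 0
10:15 start M2 → 1
10:45 start M4 → 2
11:30 end M2 → 1
11:30 end M4 → 0
11:45 start M3 → 1
12:15 end M3 → 0
14:15 start M6 → 1
15:30 start M5 → 2
15:45 end M6 → 1
16:15 end M5 → 0
16:45 start M7 → 1
17:30 end M7 → 0
18:45 start M8 → 1
20:00 end M8 → 0
Peak is 2, at 10:45 (M2, M4).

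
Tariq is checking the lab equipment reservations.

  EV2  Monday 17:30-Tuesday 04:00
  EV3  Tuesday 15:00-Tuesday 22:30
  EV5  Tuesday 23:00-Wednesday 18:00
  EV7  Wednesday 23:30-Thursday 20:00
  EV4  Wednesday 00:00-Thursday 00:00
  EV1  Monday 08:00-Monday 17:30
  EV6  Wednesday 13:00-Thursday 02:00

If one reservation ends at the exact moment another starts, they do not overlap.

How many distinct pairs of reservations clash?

Sorted by start: EV1, EV2, EV3, EV5, EV4, EV6, EV7.
EV2 starts exactly when EV1 ends (back-to-back, no overlap), so nothing later overlaps EV1 either.
EV3 starts after EV2 ends, so nothing later overlaps EV2 either.
EV5 starts after EV3 ends, so nothing later overlaps EV3 either.
EV4 starts before EV5 ends → EV5 and EV4 overlap.
EV6 starts before EV5 ends → EV5 and EV6 overlap.
EV7 starts after EV5 ends.
EV6 starts before EV4 ends → EV4 and EV6 overlap.
EV7 starts before EV4 ends → EV4 and EV7 overlap.
EV7 starts before EV6 ends → EV6 and EV7 overlap.
Overlapping pairs: EV4 & EV5, EV4 & EV6, EV4 & EV7, EV5 & EV6, EV6 & EV7 — 5 in total.

5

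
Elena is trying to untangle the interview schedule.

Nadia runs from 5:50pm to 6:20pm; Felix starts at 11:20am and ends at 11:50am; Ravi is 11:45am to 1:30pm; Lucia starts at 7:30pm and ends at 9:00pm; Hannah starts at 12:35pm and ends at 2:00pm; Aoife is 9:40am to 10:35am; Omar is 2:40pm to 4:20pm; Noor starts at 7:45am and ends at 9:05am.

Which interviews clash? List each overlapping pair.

Check each pair: they overlap iff neither finishes before the other starts.
Sorted by start: Noor, Aoife, Felix, Ravi, Hannah, Omar, Nadia, Lucia.
Aoife starts after Noor ends; Noor is clear from here.
Felix starts after Aoife ends; Aoife is clear from here.
Ravi starts before Felix ends → Felix and Ravi overlap.
Hannah starts after Felix ends; Felix is clear from here.
Hannah starts before Ravi ends → Ravi and Hannah overlap.
Omar starts after Ravi ends; Ravi is clear from here.
Omar starts after Hannah ends; Hannah is clear from here.
Nadia starts after Omar ends; Omar is clear from here.
Lucia starts after Nadia ends.

Felix & Ravi, Hannah & Ravi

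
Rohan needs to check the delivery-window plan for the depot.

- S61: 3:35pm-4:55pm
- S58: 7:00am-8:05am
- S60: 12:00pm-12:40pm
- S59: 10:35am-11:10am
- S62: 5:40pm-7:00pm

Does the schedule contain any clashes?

No

Sorted by start: S58, S59, S60, S61, S62.
S59 starts after S58 ends — done with S58.
S60 starts after S59 ends — done with S59.
S61 starts after S60 ends — done with S60.
S62 starts after S61 ends.
Every pair is clear; the schedule has no overlaps.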